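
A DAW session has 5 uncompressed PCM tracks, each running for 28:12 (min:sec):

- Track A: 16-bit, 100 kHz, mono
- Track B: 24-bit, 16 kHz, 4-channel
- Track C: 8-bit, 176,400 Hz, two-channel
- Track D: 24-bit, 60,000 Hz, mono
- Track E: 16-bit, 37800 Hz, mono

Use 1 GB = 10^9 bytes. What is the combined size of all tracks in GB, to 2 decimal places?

1.69 GB

28:12 (min:sec) = 1,692 s.
Track A: 100,000 × 1,692 × 2 × 1 = 338,400,000 bytes.
Track B: 16,000 × 1,692 × 3 × 4 = 324,864,000 bytes.
Track C: 176,400 × 1,692 × 1 × 2 = 596,937,600 bytes.
Track D: 60,000 × 1,692 × 3 × 1 = 304,560,000 bytes.
Track E: 37,800 × 1,692 × 2 × 1 = 127,915,200 bytes.
Total = 1,692,676,800 bytes = 1.69 GB.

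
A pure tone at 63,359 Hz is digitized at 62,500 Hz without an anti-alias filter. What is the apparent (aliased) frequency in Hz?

859 Hz

Nyquist = 62,500/2 = 31,250 Hz; 63,359 Hz exceeds it.
Alias = |63,359 − 1×62,500| = |63,359 − 62,500| = 859 Hz.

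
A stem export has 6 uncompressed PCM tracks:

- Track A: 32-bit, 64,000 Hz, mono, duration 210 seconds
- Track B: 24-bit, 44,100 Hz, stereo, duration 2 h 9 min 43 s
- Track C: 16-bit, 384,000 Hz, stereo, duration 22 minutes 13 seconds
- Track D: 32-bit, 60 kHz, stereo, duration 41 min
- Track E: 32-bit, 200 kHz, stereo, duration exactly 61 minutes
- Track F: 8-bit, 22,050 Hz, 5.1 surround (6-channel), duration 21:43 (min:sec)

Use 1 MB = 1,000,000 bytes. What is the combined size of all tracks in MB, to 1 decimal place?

Track A: 64,000 × 210 × 4 × 1 = 53,760,000 bytes.
Track B: 2 h 9 min 43 s = 7,783 s; 44,100 × 7,783 × 3 × 2 = 2,059,381,800 bytes.
Track C: 22 minutes 13 seconds = 1,333 s; 384,000 × 1,333 × 2 × 2 = 2,047,488,000 bytes.
Track D: 41 min = 2,460 s; 60,000 × 2,460 × 4 × 2 = 1,180,800,000 bytes.
Track E: exactly 61 minutes = 3,660 s; 200,000 × 3,660 × 4 × 2 = 5,856,000,000 bytes.
Track F: 21:43 (min:sec) = 1,303 s; 22,050 × 1,303 × 1 × 6 = 172,386,900 bytes.
Total = 11,369,816,700 bytes = 11369.8 MB.

11369.8 MB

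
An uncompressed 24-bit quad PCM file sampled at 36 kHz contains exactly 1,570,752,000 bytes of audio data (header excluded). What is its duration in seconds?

Byte rate = 36,000 × 3 × 4 = 432,000 bytes/s.
Duration = 1,570,752,000 / 432,000 = 3,636 s.

3,636 seconds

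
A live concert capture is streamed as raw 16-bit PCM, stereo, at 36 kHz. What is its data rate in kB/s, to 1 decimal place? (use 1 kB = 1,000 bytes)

144.0 kB/s

Bit rate = 36,000 × 16 × 2 = 1,152,000 bits/s.
1,152,000 / 8 = 144,000 B/s = 144.0 kB/s.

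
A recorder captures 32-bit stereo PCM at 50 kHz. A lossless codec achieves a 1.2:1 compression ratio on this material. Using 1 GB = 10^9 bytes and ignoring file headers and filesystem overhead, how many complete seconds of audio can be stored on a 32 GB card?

Uncompressed byte rate = 50,000 × 4 × 2 = 400,000 bytes/s.
After 1.2:1 compression, effective rate ≈ 333333.33 bytes/s.
Capacity = 32 × 1,000,000,000 = 32,000,000,000 bytes.
32,000,000,000 / effective rate ≈ 96000 s → 96,000 seconds.

96,000 seconds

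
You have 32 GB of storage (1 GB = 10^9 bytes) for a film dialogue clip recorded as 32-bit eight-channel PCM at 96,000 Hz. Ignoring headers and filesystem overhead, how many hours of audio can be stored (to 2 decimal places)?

2.89 hours

Uncompressed byte rate = 96,000 × 4 × 8 = 3,072,000 bytes/s.
Capacity = 32 × 1,000,000,000 = 32,000,000,000 bytes.
32,000,000,000 / 3,072,000 ≈ 10416.67 s → 2.89 hours.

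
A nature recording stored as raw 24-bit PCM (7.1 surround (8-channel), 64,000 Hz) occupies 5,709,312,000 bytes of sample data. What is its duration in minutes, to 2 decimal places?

61.95 minutes

Byte rate = 64,000 × 3 × 8 = 1,536,000 bytes/s.
Duration = 5,709,312,000 / 1,536,000 = 3,717 s.
3,717 s / 60 = 61.95 minutes.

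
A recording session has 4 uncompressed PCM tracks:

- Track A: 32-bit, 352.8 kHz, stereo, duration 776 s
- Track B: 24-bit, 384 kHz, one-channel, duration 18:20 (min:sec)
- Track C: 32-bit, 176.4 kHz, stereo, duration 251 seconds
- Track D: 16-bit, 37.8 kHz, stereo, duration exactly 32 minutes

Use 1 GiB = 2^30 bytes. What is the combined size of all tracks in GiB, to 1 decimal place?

3.8 GiB

Track A: 352,800 × 776 × 4 × 2 = 2,190,182,400 bytes.
Track B: 18:20 (min:sec) = 1,100 s; 384,000 × 1,100 × 3 × 1 = 1,267,200,000 bytes.
Track C: 176,400 × 251 × 4 × 2 = 354,211,200 bytes.
Track D: exactly 32 minutes = 1,920 s; 37,800 × 1,920 × 2 × 2 = 290,304,000 bytes.
Total = 4,101,897,600 bytes = 3.8 GiB.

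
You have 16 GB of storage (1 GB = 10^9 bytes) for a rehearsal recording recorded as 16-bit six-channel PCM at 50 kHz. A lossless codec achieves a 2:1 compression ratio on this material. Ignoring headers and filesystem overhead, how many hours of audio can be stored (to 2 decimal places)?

Uncompressed byte rate = 50,000 × 2 × 6 = 600,000 bytes/s.
After 2:1 compression, effective rate ≈ 300000 bytes/s.
Capacity = 16 × 1,000,000,000 = 16,000,000,000 bytes.
16,000,000,000 / effective rate ≈ 53333.33 s → 14.81 hours.

14.81 hours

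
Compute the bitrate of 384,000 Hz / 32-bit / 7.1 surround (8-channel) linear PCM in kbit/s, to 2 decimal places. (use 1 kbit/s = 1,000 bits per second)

98304.00 kbit/s

Bit rate = 384,000 × 32 × 8 = 98,304,000 bits/s.
= 98304.00 kbit/s.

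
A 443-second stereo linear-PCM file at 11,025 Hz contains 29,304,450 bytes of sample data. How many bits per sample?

Bytes per sample = 29,304,450 / (11,025 × 443 × 2) = 29,304,450 / 9,768,150 = 3.
Bit depth = 3 × 8 = 24 bits.

24 bits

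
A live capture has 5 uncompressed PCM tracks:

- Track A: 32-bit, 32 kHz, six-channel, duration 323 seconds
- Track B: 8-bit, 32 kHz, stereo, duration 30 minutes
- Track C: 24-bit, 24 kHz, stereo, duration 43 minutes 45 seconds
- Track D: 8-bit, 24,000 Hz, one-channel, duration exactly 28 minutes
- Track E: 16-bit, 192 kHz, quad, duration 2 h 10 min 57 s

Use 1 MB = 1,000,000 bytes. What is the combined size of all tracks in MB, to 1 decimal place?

12849.9 MB

Track A: 32,000 × 323 × 4 × 6 = 248,064,000 bytes.
Track B: 30 minutes = 1,800 s; 32,000 × 1,800 × 1 × 2 = 115,200,000 bytes.
Track C: 43 minutes 45 seconds = 2,625 s; 24,000 × 2,625 × 3 × 2 = 378,000,000 bytes.
Track D: exactly 28 minutes = 1,680 s; 24,000 × 1,680 × 1 × 1 = 40,320,000 bytes.
Track E: 2 h 10 min 57 s = 7,857 s; 192,000 × 7,857 × 2 × 4 = 12,068,352,000 bytes.
Total = 12,849,936,000 bytes = 12849.9 MB.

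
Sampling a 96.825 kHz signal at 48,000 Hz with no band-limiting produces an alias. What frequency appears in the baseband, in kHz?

0.825 kHz

Nyquist = 48,000/2 = 24,000 Hz; 96,825 Hz exceeds it.
Alias = |96,825 − 2×48,000| = |96,825 − 96,000| = 825 Hz = 0.825 kHz.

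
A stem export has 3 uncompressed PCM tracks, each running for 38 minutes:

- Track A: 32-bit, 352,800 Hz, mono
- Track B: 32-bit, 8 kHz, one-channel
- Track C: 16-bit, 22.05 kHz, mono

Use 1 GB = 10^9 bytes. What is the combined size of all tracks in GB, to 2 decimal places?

3.39 GB

38 minutes = 2,280 s.
Track A: 352,800 × 2,280 × 4 × 1 = 3,217,536,000 bytes.
Track B: 8,000 × 2,280 × 4 × 1 = 72,960,000 bytes.
Track C: 22,050 × 2,280 × 2 × 1 = 100,548,000 bytes.
Total = 3,391,044,000 bytes = 3.39 GB.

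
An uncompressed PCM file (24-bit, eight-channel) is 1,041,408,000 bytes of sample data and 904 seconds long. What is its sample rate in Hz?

Bytes = sample_rate × seconds × bytes_per_sample × channels.
sample_rate = 1,041,408,000 / (904 × 3 × 8) = 1,041,408,000 / 21,696 = 48,000 Hz.

48,000 Hz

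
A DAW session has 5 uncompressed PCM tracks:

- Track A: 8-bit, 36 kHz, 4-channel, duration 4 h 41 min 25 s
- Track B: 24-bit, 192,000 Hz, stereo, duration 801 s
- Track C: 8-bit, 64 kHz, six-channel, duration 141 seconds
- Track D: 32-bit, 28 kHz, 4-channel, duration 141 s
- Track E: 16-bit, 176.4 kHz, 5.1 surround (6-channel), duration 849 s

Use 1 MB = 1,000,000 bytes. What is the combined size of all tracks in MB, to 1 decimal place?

Track A: 4 h 41 min 25 s = 16,885 s; 36,000 × 16,885 × 1 × 4 = 2,431,440,000 bytes.
Track B: 192,000 × 801 × 3 × 2 = 922,752,000 bytes.
Track C: 64,000 × 141 × 1 × 6 = 54,144,000 bytes.
Track D: 28,000 × 141 × 4 × 4 = 63,168,000 bytes.
Track E: 176,400 × 849 × 2 × 6 = 1,797,163,200 bytes.
Total = 5,268,667,200 bytes = 5268.7 MB.

5268.7 MB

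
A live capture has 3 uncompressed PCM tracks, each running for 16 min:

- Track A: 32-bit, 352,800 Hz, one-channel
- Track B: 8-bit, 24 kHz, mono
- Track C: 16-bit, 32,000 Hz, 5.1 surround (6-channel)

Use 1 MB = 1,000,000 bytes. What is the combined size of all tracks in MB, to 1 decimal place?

1746.4 MB

16 min = 960 s.
Track A: 352,800 × 960 × 4 × 1 = 1,354,752,000 bytes.
Track B: 24,000 × 960 × 1 × 1 = 23,040,000 bytes.
Track C: 32,000 × 960 × 2 × 6 = 368,640,000 bytes.
Total = 1,746,432,000 bytes = 1746.4 MB.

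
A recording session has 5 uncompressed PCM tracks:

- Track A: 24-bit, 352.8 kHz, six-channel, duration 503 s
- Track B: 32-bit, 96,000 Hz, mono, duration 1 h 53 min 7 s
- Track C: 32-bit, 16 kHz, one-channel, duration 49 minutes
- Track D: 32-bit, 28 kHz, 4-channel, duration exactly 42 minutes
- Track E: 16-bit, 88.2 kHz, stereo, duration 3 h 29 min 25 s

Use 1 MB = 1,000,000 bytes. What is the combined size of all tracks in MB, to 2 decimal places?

11550.51 MB

Track A: 352,800 × 503 × 3 × 6 = 3,194,251,200 bytes.
Track B: 1 h 53 min 7 s = 6,787 s; 96,000 × 6,787 × 4 × 1 = 2,606,208,000 bytes.
Track C: 49 minutes = 2,940 s; 16,000 × 2,940 × 4 × 1 = 188,160,000 bytes.
Track D: exactly 42 minutes = 2,520 s; 28,000 × 2,520 × 4 × 4 = 1,128,960,000 bytes.
Track E: 3 h 29 min 25 s = 12,565 s; 88,200 × 12,565 × 2 × 2 = 4,432,932,000 bytes.
Total = 11,550,511,200 bytes = 11550.51 MB.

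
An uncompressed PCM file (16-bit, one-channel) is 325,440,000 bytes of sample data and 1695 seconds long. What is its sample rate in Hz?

Bytes = sample_rate × seconds × bytes_per_sample × channels.
sample_rate = 325,440,000 / (1,695 × 2 × 1) = 325,440,000 / 3,390 = 96,000 Hz.

96,000 Hz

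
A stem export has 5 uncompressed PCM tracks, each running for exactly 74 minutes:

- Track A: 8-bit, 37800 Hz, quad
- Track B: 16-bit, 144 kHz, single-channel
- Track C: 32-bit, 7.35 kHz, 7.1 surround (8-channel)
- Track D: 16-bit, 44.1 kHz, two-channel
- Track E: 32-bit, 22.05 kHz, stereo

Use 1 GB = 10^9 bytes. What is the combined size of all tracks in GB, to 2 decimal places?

4.56 GB

exactly 74 minutes = 4,440 s.
Track A: 37,800 × 4,440 × 1 × 4 = 671,328,000 bytes.
Track B: 144,000 × 4,440 × 2 × 1 = 1,278,720,000 bytes.
Track C: 7,350 × 4,440 × 4 × 8 = 1,044,288,000 bytes.
Track D: 44,100 × 4,440 × 2 × 2 = 783,216,000 bytes.
Track E: 22,050 × 4,440 × 4 × 2 = 783,216,000 bytes.
Total = 4,560,768,000 bytes = 4.56 GB.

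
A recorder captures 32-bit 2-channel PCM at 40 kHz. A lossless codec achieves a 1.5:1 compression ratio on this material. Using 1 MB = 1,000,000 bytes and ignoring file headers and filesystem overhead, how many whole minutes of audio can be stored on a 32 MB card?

2 minutes

Uncompressed byte rate = 40,000 × 4 × 2 = 320,000 bytes/s.
After 1.5:1 compression, effective rate ≈ 213333.33 bytes/s.
Capacity = 32 × 1,000,000 = 32,000,000 bytes.
32,000,000 / effective rate ≈ 150 s → 2 minutes.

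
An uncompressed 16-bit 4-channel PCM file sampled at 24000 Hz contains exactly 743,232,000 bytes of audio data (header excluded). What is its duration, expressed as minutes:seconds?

64:31

Byte rate = 24,000 × 2 × 4 = 192,000 bytes/s.
Duration = 743,232,000 / 192,000 = 3,871 s.
3,871 s = 64:31.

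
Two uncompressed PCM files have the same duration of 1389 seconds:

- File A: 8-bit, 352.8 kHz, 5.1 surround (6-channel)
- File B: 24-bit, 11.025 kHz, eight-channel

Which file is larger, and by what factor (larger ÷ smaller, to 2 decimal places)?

File A, by a factor of 8.00

File A: 352,800 × 1 × 6 = 2,116,800 bytes/s.
File B: 11,025 × 3 × 8 = 264,600 bytes/s.
File A is larger; ratio = 2,940,235,200 / 367,529,400 = 8.00.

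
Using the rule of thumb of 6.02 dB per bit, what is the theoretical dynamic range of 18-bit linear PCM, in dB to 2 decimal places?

18 × 6.02 = 108.36 dB.

108.36 dB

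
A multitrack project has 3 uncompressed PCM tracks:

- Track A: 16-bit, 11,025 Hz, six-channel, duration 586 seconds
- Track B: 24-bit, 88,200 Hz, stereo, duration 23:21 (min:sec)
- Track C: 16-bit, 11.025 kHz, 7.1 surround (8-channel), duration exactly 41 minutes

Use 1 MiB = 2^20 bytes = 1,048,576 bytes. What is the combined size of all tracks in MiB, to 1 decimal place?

Track A: 11,025 × 586 × 2 × 6 = 77,527,800 bytes.
Track B: 23:21 (min:sec) = 1,401 s; 88,200 × 1,401 × 3 × 2 = 741,409,200 bytes.
Track C: exactly 41 minutes = 2,460 s; 11,025 × 2,460 × 2 × 8 = 433,944,000 bytes.
Total = 1,252,881,000 bytes = 1194.8 MiB.

1194.8 MiB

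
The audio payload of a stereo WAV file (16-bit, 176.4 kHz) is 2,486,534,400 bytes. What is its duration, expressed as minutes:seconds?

58:44

Byte rate = 176,400 × 2 × 2 = 705,600 bytes/s.
Duration = 2,486,534,400 / 705,600 = 3,524 s.
3,524 s = 58:44.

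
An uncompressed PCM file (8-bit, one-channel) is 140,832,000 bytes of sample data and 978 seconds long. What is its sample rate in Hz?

144,000 Hz

Bytes = sample_rate × seconds × bytes_per_sample × channels.
sample_rate = 140,832,000 / (978 × 1 × 1) = 140,832,000 / 978 = 144,000 Hz.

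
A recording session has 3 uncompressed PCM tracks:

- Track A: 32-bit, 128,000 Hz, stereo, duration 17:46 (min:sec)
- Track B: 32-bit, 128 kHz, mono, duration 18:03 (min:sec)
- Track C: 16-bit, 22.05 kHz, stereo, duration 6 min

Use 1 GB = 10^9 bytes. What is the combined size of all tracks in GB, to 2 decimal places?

1.68 GB

Track A: 17:46 (min:sec) = 1,066 s; 128,000 × 1,066 × 4 × 2 = 1,091,584,000 bytes.
Track B: 18:03 (min:sec) = 1,083 s; 128,000 × 1,083 × 4 × 1 = 554,496,000 bytes.
Track C: 6 min = 360 s; 22,050 × 360 × 2 × 2 = 31,752,000 bytes.
Total = 1,677,832,000 bytes = 1.68 GB.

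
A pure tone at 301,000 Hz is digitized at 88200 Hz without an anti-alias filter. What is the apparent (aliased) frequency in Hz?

36,400 Hz

Nyquist = 88,200/2 = 44,100 Hz; 301,000 Hz exceeds it.
Alias = |301,000 − 3×88,200| = |301,000 − 264,600| = 36,400 Hz.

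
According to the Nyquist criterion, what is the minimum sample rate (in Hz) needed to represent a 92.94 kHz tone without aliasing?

Minimum sample rate = 2 × 92,940 Hz = 185,880 Hz.

185,880 Hz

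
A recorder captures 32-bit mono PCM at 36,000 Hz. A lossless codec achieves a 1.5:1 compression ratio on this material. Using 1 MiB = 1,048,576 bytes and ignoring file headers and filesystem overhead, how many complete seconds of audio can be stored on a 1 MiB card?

Uncompressed byte rate = 36,000 × 4 × 1 = 144,000 bytes/s.
After 1.5:1 compression, effective rate ≈ 96000 bytes/s.
Capacity = 1 × 1,048,576 = 1,048,576 bytes.
1,048,576 / effective rate ≈ 10.92 s → 10 seconds.

10 seconds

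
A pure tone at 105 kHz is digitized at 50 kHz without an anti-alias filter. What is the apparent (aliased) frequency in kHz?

Nyquist = 50,000/2 = 25,000 Hz; 105,000 Hz exceeds it.
Alias = |105,000 − 2×50,000| = |105,000 − 100,000| = 5,000 Hz = 5 kHz.

5 kHz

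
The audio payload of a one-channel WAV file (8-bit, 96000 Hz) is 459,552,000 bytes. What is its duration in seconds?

Byte rate = 96,000 × 1 × 1 = 96,000 bytes/s.
Duration = 459,552,000 / 96,000 = 4,787 s.

4,787 seconds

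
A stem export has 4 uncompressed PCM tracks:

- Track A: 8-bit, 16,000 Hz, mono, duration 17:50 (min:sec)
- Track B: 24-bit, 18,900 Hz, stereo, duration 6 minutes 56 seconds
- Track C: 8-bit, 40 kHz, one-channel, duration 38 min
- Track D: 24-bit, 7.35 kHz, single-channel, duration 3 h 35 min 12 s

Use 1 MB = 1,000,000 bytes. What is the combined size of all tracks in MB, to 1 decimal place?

Track A: 17:50 (min:sec) = 1,070 s; 16,000 × 1,070 × 1 × 1 = 17,120,000 bytes.
Track B: 6 minutes 56 seconds = 416 s; 18,900 × 416 × 3 × 2 = 47,174,400 bytes.
Track C: 38 min = 2,280 s; 40,000 × 2,280 × 1 × 1 = 91,200,000 bytes.
Track D: 3 h 35 min 12 s = 12,912 s; 7,350 × 12,912 × 3 × 1 = 284,709,600 bytes.
Total = 440,204,000 bytes = 440.2 MB.

440.2 MB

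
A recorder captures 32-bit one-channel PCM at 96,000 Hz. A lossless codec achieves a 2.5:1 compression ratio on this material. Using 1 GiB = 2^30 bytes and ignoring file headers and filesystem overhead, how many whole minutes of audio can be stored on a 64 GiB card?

7,456 minutes

Uncompressed byte rate = 96,000 × 4 × 1 = 384,000 bytes/s.
After 2.5:1 compression, effective rate ≈ 153600 bytes/s.
Capacity = 64 × 1,073,741,824 = 68,719,476,736 bytes.
68,719,476,736 / effective rate ≈ 447392.43 s → 7,456 minutes.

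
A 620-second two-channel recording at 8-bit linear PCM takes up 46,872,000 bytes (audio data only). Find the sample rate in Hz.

37,800 Hz

Bytes = sample_rate × seconds × bytes_per_sample × channels.
sample_rate = 46,872,000 / (620 × 1 × 2) = 46,872,000 / 1,240 = 37,800 Hz.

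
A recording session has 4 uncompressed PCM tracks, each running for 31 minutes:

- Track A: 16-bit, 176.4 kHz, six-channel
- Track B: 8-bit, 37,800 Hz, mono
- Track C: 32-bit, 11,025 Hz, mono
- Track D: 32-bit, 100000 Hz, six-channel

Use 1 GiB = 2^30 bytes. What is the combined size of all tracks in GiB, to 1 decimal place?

31 minutes = 1,860 s.
Track A: 176,400 × 1,860 × 2 × 6 = 3,937,248,000 bytes.
Track B: 37,800 × 1,860 × 1 × 1 = 70,308,000 bytes.
Track C: 11,025 × 1,860 × 4 × 1 = 82,026,000 bytes.
Track D: 100,000 × 1,860 × 4 × 6 = 4,464,000,000 bytes.
Total = 8,553,582,000 bytes = 8.0 GiB.

8.0 GiB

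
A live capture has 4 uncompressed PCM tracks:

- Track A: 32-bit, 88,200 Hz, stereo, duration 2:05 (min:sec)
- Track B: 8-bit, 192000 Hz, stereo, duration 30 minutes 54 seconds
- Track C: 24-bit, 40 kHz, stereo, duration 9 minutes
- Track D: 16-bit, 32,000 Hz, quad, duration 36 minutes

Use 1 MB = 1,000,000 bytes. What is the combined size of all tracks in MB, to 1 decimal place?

1482.7 MB

Track A: 2:05 (min:sec) = 125 s; 88,200 × 125 × 4 × 2 = 88,200,000 bytes.
Track B: 30 minutes 54 seconds = 1,854 s; 192,000 × 1,854 × 1 × 2 = 711,936,000 bytes.
Track C: 9 minutes = 540 s; 40,000 × 540 × 3 × 2 = 129,600,000 bytes.
Track D: 36 minutes = 2,160 s; 32,000 × 2,160 × 2 × 4 = 552,960,000 bytes.
Total = 1,482,696,000 bytes = 1482.7 MB.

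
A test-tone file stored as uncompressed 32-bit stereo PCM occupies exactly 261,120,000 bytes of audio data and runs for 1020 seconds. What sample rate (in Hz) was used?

Bytes = sample_rate × seconds × bytes_per_sample × channels.
sample_rate = 261,120,000 / (1,020 × 4 × 2) = 261,120,000 / 8,160 = 32,000 Hz.

32,000 Hz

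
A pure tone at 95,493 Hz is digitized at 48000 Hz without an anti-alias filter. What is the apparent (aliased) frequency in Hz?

507 Hz

Nyquist = 48,000/2 = 24,000 Hz; 95,493 Hz exceeds it.
Alias = |95,493 − 2×48,000| = |95,493 − 96,000| = 507 Hz.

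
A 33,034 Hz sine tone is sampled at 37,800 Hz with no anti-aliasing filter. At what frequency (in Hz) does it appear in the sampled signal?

Nyquist = 37,800/2 = 18,900 Hz; 33,034 Hz exceeds it.
Alias = |33,034 − 1×37,800| = |33,034 − 37,800| = 4,766 Hz.

4,766 Hz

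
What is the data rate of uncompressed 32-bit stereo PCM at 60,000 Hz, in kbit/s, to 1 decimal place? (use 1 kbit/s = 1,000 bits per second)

3840.0 kbit/s

Bit rate = 60,000 × 32 × 2 = 3,840,000 bits/s.
= 3840.0 kbit/s.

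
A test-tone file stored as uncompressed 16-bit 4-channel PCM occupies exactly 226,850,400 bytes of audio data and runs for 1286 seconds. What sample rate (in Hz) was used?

Bytes = sample_rate × seconds × bytes_per_sample × channels.
sample_rate = 226,850,400 / (1,286 × 2 × 4) = 226,850,400 / 10,288 = 22,050 Hz.

22,050 Hz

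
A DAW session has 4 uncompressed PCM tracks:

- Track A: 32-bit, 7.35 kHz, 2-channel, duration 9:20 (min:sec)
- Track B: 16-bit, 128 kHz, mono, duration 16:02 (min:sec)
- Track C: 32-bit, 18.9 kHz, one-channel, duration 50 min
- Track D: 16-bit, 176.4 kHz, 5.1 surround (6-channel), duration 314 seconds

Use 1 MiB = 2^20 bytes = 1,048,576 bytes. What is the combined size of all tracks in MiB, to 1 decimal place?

Track A: 9:20 (min:sec) = 560 s; 7,350 × 560 × 4 × 2 = 32,928,000 bytes.
Track B: 16:02 (min:sec) = 962 s; 128,000 × 962 × 2 × 1 = 246,272,000 bytes.
Track C: 50 min = 3,000 s; 18,900 × 3,000 × 4 × 1 = 226,800,000 bytes.
Track D: 176,400 × 314 × 2 × 6 = 664,675,200 bytes.
Total = 1,170,675,200 bytes = 1116.4 MiB.

1116.4 MiB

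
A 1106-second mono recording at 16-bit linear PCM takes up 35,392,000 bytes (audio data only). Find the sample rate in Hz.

16,000 Hz

Bytes = sample_rate × seconds × bytes_per_sample × channels.
sample_rate = 35,392,000 / (1,106 × 2 × 1) = 35,392,000 / 2,212 = 16,000 Hz.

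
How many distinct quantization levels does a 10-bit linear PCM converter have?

2^10 = 1,024.

1,024 levels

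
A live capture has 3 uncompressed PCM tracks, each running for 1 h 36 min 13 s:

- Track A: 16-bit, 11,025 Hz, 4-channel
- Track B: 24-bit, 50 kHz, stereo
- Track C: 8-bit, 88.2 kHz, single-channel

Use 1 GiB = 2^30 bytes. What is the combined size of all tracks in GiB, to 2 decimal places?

2.56 GiB

1 h 36 min 13 s = 5,773 s.
Track A: 11,025 × 5,773 × 2 × 4 = 509,178,600 bytes.
Track B: 50,000 × 5,773 × 3 × 2 = 1,731,900,000 bytes.
Track C: 88,200 × 5,773 × 1 × 1 = 509,178,600 bytes.
Total = 2,750,257,200 bytes = 2.56 GiB.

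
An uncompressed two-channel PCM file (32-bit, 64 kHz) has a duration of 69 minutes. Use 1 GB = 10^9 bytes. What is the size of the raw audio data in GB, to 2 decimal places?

2.12 GB

Duration = 69 minutes = 4,140 s.
Bytes = 64,000 samples/s × 4,140 s × 4 bytes/sample × 2 ch = 2,119,680,000 bytes.
2,119,680,000 / 1,000,000,000 = 2.12 GB.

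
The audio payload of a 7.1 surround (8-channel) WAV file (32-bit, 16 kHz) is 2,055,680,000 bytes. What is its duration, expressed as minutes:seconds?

66:55

Byte rate = 16,000 × 4 × 8 = 512,000 bytes/s.
Duration = 2,055,680,000 / 512,000 = 4,015 s.
4,015 s = 66:55.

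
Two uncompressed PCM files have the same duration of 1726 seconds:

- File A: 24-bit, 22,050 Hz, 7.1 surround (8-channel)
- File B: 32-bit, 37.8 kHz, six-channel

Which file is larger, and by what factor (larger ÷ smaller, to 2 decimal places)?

File B, by a factor of 1.71

File A: 22,050 × 3 × 8 = 529,200 bytes/s.
File B: 37,800 × 4 × 6 = 907,200 bytes/s.
File B is larger; ratio = 1,565,827,200 / 913,399,200 = 1.71.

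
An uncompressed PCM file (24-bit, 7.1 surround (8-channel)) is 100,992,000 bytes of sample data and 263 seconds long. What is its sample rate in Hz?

16,000 Hz

Bytes = sample_rate × seconds × bytes_per_sample × channels.
sample_rate = 100,992,000 / (263 × 3 × 8) = 100,992,000 / 6,312 = 16,000 Hz.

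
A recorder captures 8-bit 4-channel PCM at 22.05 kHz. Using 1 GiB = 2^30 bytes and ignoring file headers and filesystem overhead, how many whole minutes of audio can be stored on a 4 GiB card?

811 minutes

Uncompressed byte rate = 22,050 × 1 × 4 = 88,200 bytes/s.
Capacity = 4 × 1,073,741,824 = 4,294,967,296 bytes.
4,294,967,296 / 88,200 ≈ 48695.77 s → 811 minutes.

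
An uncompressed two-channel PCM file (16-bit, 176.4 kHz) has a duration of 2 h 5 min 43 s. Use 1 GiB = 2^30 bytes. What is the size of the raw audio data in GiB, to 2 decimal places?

4.96 GiB

Duration = 2 h 5 min 43 s = 7,543 s.
Bytes = 176,400 samples/s × 7,543 s × 2 bytes/sample × 2 ch = 5,322,340,800 bytes.
5,322,340,800 / 1,073,741,824 = 4.96 GiB.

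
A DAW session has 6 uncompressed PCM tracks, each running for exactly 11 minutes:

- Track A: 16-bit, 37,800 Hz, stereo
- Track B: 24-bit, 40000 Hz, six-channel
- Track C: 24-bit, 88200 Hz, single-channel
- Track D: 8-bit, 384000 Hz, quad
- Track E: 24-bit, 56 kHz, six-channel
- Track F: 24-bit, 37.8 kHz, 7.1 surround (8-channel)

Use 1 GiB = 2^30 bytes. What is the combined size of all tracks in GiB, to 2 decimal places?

exactly 11 minutes = 660 s.
Track A: 37,800 × 660 × 2 × 2 = 99,792,000 bytes.
Track B: 40,000 × 660 × 3 × 6 = 475,200,000 bytes.
Track C: 88,200 × 660 × 3 × 1 = 174,636,000 bytes.
Track D: 384,000 × 660 × 1 × 4 = 1,013,760,000 bytes.
Track E: 56,000 × 660 × 3 × 6 = 665,280,000 bytes.
Track F: 37,800 × 660 × 3 × 8 = 598,752,000 bytes.
Total = 3,027,420,000 bytes = 2.82 GiB.

2.82 GiB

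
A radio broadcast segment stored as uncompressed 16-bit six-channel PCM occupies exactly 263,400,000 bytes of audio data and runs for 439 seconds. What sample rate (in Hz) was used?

50,000 Hz

Bytes = sample_rate × seconds × bytes_per_sample × channels.
sample_rate = 263,400,000 / (439 × 2 × 6) = 263,400,000 / 5,268 = 50,000 Hz.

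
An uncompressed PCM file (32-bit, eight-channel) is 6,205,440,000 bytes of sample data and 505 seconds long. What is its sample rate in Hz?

384,000 Hz

Bytes = sample_rate × seconds × bytes_per_sample × channels.
sample_rate = 6,205,440,000 / (505 × 4 × 8) = 6,205,440,000 / 16,160 = 384,000 Hz.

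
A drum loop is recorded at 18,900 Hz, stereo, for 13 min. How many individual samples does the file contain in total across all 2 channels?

13 min = 780 s.
18,900 × 780 s × 2 ch = 29,484,000 samples.

29,484,000 samples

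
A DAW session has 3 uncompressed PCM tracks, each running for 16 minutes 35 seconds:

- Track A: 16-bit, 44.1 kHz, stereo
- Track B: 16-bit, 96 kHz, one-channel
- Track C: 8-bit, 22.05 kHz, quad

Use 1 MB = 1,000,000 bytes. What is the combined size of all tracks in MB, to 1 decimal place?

454.3 MB

16 minutes 35 seconds = 995 s.
Track A: 44,100 × 995 × 2 × 2 = 175,518,000 bytes.
Track B: 96,000 × 995 × 2 × 1 = 191,040,000 bytes.
Track C: 22,050 × 995 × 1 × 4 = 87,759,000 bytes.
Total = 454,317,000 bytes = 454.3 MB.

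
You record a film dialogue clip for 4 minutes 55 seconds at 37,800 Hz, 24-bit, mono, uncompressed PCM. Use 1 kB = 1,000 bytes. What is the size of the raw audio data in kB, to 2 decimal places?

33453.00 kB

Duration = 4 minutes 55 seconds = 295 s.
Bytes = 37,800 samples/s × 295 s × 3 bytes/sample × 1 ch = 33,453,000 bytes.
33,453,000 / 1,000 = 33453.00 kB.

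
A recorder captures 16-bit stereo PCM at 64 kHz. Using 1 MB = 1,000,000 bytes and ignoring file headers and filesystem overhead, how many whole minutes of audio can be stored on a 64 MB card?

Uncompressed byte rate = 64,000 × 2 × 2 = 256,000 bytes/s.
Capacity = 64 × 1,000,000 = 64,000,000 bytes.
64,000,000 / 256,000 ≈ 250 s → 4 minutes.

4 minutes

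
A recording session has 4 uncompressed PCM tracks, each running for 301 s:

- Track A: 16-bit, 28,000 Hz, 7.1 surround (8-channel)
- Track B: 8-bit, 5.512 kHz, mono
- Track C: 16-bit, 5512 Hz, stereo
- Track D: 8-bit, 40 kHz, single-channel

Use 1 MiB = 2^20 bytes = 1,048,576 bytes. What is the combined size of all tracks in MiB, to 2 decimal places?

147.99 MiB

Track A: 28,000 × 301 × 2 × 8 = 134,848,000 bytes.
Track B: 5,512 × 301 × 1 × 1 = 1,659,112 bytes.
Track C: 5,512 × 301 × 2 × 2 = 6,636,448 bytes.
Track D: 40,000 × 301 × 1 × 1 = 12,040,000 bytes.
Total = 155,183,560 bytes = 147.99 MiB.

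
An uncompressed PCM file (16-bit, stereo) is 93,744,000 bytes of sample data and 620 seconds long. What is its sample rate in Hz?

37,800 Hz

Bytes = sample_rate × seconds × bytes_per_sample × channels.
sample_rate = 93,744,000 / (620 × 2 × 2) = 93,744,000 / 2,480 = 37,800 Hz.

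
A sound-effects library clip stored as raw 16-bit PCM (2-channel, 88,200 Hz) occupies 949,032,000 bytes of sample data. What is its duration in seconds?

Byte rate = 88,200 × 2 × 2 = 352,800 bytes/s.
Duration = 949,032,000 / 352,800 = 2,690 s.

2,690 seconds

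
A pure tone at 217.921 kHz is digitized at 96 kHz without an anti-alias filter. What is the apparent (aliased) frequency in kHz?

Nyquist = 96,000/2 = 48,000 Hz; 217,921 Hz exceeds it.
Alias = |217,921 − 2×96,000| = |217,921 − 192,000| = 25,921 Hz = 25.921 kHz.

25.921 kHz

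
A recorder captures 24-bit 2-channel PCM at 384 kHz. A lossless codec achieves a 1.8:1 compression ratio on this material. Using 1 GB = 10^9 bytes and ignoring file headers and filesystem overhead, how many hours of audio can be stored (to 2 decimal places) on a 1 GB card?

0.22 hours

Uncompressed byte rate = 384,000 × 3 × 2 = 2,304,000 bytes/s.
After 1.8:1 compression, effective rate ≈ 1280000 bytes/s.
Capacity = 1 × 1,000,000,000 = 1,000,000,000 bytes.
1,000,000,000 / effective rate ≈ 781.25 s → 0.22 hours.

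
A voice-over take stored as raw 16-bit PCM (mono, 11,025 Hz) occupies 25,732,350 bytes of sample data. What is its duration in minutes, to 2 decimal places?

19.45 minutes

Byte rate = 11,025 × 2 × 1 = 22,050 bytes/s.
Duration = 25,732,350 / 22,050 = 1,167 s.
1,167 s / 60 = 19.45 minutes.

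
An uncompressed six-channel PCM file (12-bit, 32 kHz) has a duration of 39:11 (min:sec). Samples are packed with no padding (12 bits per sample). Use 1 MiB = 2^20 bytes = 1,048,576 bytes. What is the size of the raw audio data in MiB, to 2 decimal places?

645.72 MiB

Duration = 39:11 (min:sec) = 2,351 s.
Bits = 32,000 × 2,351 × 12 × 6 = 5,416,704,000 bits = 677,088,000 bytes.
677,088,000 / 1,048,576 = 645.72 MiB.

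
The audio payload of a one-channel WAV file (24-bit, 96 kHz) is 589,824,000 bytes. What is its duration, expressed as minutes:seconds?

34:08

Byte rate = 96,000 × 3 × 1 = 288,000 bytes/s.
Duration = 589,824,000 / 288,000 = 2,048 s.
2,048 s = 34:08.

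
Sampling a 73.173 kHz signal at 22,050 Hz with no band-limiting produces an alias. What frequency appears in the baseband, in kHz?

Nyquist = 22,050/2 = 11,025 Hz; 73,173 Hz exceeds it.
Alias = |73,173 − 3×22,050| = |73,173 − 66,150| = 7,023 Hz = 7.023 kHz.

7.023 kHz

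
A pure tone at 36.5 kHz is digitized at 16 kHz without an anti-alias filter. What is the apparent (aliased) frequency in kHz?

4.5 kHz

Nyquist = 16,000/2 = 8,000 Hz; 36,500 Hz exceeds it.
Alias = |36,500 − 2×16,000| = |36,500 − 32,000| = 4,500 Hz = 4.5 kHz.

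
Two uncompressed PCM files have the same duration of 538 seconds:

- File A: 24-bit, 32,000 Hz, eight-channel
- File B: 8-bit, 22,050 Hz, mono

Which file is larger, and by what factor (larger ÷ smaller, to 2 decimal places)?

File A, by a factor of 34.83

File A: 32,000 × 3 × 8 = 768,000 bytes/s.
File B: 22,050 × 1 × 1 = 22,050 bytes/s.
File A is larger; ratio = 413,184,000 / 11,862,900 = 34.83.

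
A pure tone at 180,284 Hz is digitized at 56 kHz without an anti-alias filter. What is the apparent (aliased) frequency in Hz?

Nyquist = 56,000/2 = 28,000 Hz; 180,284 Hz exceeds it.
Alias = |180,284 − 3×56,000| = |180,284 − 168,000| = 12,284 Hz.

12,284 Hz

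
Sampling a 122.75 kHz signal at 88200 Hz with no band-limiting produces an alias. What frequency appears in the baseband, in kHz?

Nyquist = 88,200/2 = 44,100 Hz; 122,750 Hz exceeds it.
Alias = |122,750 − 1×88,200| = |122,750 − 88,200| = 34,550 Hz = 34.55 kHz.

34.55 kHz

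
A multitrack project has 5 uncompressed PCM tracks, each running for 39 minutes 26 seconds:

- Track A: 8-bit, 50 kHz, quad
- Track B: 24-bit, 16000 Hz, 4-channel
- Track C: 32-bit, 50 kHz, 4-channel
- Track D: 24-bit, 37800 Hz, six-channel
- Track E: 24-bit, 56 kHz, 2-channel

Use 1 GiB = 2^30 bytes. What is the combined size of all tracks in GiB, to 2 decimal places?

4.87 GiB

39 minutes 26 seconds = 2,366 s.
Track A: 50,000 × 2,366 × 1 × 4 = 473,200,000 bytes.
Track B: 16,000 × 2,366 × 3 × 4 = 454,272,000 bytes.
Track C: 50,000 × 2,366 × 4 × 4 = 1,892,800,000 bytes.
Track D: 37,800 × 2,366 × 3 × 6 = 1,609,826,400 bytes.
Track E: 56,000 × 2,366 × 3 × 2 = 794,976,000 bytes.
Total = 5,225,074,400 bytes = 4.87 GiB.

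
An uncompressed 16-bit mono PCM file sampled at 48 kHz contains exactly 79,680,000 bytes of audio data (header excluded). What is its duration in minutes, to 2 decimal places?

13.83 minutes

Byte rate = 48,000 × 2 × 1 = 96,000 bytes/s.
Duration = 79,680,000 / 96,000 = 830 s.
830 s / 60 = 13.83 minutes.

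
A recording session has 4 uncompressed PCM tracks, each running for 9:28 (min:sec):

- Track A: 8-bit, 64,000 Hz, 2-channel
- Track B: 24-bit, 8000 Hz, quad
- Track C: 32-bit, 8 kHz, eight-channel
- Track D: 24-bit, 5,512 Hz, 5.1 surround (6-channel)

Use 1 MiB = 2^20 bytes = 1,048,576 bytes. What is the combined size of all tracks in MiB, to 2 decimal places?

313.75 MiB

9:28 (min:sec) = 568 s.
Track A: 64,000 × 568 × 1 × 2 = 72,704,000 bytes.
Track B: 8,000 × 568 × 3 × 4 = 54,528,000 bytes.
Track C: 8,000 × 568 × 4 × 8 = 145,408,000 bytes.
Track D: 5,512 × 568 × 3 × 6 = 56,354,688 bytes.
Total = 328,994,688 bytes = 313.75 MiB.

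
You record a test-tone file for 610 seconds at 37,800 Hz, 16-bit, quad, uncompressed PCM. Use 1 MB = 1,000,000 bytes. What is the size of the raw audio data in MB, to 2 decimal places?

Bytes = 37,800 samples/s × 610 s × 2 bytes/sample × 4 ch = 184,464,000 bytes.
184,464,000 / 1,000,000 = 184.46 MB.

184.46 MB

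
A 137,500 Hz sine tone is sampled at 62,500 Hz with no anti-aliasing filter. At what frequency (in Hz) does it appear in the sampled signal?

Nyquist = 62,500/2 = 31,250 Hz; 137,500 Hz exceeds it.
Alias = |137,500 − 2×62,500| = |137,500 − 125,000| = 12,500 Hz.

12,500 Hz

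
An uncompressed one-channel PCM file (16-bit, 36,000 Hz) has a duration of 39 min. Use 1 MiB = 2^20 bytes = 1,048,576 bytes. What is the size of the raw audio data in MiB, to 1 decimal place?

160.7 MiB

Duration = 39 min = 2,340 s.
Bytes = 36,000 samples/s × 2,340 s × 2 bytes/sample × 1 ch = 168,480,000 bytes.
168,480,000 / 1,048,576 = 160.7 MiB.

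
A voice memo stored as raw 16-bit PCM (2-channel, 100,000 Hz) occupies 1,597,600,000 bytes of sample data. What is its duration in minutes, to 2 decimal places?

66.57 minutes

Byte rate = 100,000 × 2 × 2 = 400,000 bytes/s.
Duration = 1,597,600,000 / 400,000 = 3,994 s.
3,994 s / 60 = 66.57 minutes.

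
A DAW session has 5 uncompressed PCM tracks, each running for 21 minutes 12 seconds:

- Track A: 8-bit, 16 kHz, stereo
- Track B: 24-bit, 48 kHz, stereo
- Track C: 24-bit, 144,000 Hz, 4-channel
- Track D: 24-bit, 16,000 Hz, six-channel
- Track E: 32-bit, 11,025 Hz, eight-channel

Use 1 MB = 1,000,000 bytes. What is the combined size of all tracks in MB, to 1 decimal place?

3420.2 MB

21 minutes 12 seconds = 1,272 s.
Track A: 16,000 × 1,272 × 1 × 2 = 40,704,000 bytes.
Track B: 48,000 × 1,272 × 3 × 2 = 366,336,000 bytes.
Track C: 144,000 × 1,272 × 3 × 4 = 2,198,016,000 bytes.
Track D: 16,000 × 1,272 × 3 × 6 = 366,336,000 bytes.
Track E: 11,025 × 1,272 × 4 × 8 = 448,761,600 bytes.
Total = 3,420,153,600 bytes = 3420.2 MB.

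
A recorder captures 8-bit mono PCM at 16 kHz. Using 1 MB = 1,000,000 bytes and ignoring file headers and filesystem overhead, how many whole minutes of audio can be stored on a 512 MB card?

533 minutes

Uncompressed byte rate = 16,000 × 1 × 1 = 16,000 bytes/s.
Capacity = 512 × 1,000,000 = 512,000,000 bytes.
512,000,000 / 16,000 ≈ 32000 s → 533 minutes.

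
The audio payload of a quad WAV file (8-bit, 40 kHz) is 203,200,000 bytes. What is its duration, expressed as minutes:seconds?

21:10

Byte rate = 40,000 × 1 × 4 = 160,000 bytes/s.
Duration = 203,200,000 / 160,000 = 1,270 s.
1,270 s = 21:10.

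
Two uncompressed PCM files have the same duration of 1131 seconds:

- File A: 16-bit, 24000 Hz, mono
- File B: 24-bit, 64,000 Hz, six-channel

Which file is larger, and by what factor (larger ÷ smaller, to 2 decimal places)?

File B, by a factor of 24.00

File A: 24,000 × 2 × 1 = 48,000 bytes/s.
File B: 64,000 × 3 × 6 = 1,152,000 bytes/s.
File B is larger; ratio = 1,302,912,000 / 54,288,000 = 24.00.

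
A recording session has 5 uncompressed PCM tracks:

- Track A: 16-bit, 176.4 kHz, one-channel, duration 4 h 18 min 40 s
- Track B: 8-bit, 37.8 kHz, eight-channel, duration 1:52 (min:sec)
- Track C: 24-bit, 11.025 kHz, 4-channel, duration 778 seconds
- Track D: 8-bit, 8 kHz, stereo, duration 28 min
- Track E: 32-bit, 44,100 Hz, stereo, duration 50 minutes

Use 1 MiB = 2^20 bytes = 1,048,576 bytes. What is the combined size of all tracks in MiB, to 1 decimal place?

Track A: 4 h 18 min 40 s = 15,520 s; 176,400 × 15,520 × 2 × 1 = 5,475,456,000 bytes.
Track B: 1:52 (min:sec) = 112 s; 37,800 × 112 × 1 × 8 = 33,868,800 bytes.
Track C: 11,025 × 778 × 3 × 4 = 102,929,400 bytes.
Track D: 28 min = 1,680 s; 8,000 × 1,680 × 1 × 2 = 26,880,000 bytes.
Track E: 50 minutes = 3,000 s; 44,100 × 3,000 × 4 × 2 = 1,058,400,000 bytes.
Total = 6,697,534,200 bytes = 6387.3 MiB.

6387.3 MiB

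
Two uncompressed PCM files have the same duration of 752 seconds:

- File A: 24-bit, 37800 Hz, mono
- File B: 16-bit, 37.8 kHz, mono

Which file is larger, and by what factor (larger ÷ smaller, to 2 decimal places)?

File A, by a factor of 1.50

File A: 37,800 × 3 × 1 = 113,400 bytes/s.
File B: 37,800 × 2 × 1 = 75,600 bytes/s.
File A is larger; ratio = 85,276,800 / 56,851,200 = 1.50.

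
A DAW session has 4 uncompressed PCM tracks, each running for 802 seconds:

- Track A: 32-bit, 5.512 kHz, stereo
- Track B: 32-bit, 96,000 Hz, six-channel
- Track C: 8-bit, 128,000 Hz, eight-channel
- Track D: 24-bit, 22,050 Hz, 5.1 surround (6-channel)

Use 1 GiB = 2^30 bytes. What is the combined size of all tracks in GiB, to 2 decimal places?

2.82 GiB

Track A: 5,512 × 802 × 4 × 2 = 35,364,992 bytes.
Track B: 96,000 × 802 × 4 × 6 = 1,847,808,000 bytes.
Track C: 128,000 × 802 × 1 × 8 = 821,248,000 bytes.
Track D: 22,050 × 802 × 3 × 6 = 318,313,800 bytes.
Total = 3,022,734,792 bytes = 2.82 GiB.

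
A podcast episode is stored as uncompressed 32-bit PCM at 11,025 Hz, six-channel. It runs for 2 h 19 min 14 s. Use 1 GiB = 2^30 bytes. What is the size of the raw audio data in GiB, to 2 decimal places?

2.06 GiB

Duration = 2 h 19 min 14 s = 8,354 s.
Bytes = 11,025 samples/s × 8,354 s × 4 bytes/sample × 6 ch = 2,210,468,400 bytes.
2,210,468,400 / 1,073,741,824 = 2.06 GiB.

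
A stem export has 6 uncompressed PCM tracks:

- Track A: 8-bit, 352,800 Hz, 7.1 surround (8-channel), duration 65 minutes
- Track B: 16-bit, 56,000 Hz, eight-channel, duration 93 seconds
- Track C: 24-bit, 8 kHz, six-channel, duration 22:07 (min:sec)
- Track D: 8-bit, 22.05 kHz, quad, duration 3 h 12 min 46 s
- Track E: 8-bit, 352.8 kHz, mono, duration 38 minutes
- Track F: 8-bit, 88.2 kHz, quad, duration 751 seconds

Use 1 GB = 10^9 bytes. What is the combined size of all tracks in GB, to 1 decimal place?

Track A: 65 minutes = 3,900 s; 352,800 × 3,900 × 1 × 8 = 11,007,360,000 bytes.
Track B: 56,000 × 93 × 2 × 8 = 83,328,000 bytes.
Track C: 22:07 (min:sec) = 1,327 s; 8,000 × 1,327 × 3 × 6 = 191,088,000 bytes.
Track D: 3 h 12 min 46 s = 11,566 s; 22,050 × 11,566 × 1 × 4 = 1,020,121,200 bytes.
Track E: 38 minutes = 2,280 s; 352,800 × 2,280 × 1 × 1 = 804,384,000 bytes.
Track F: 88,200 × 751 × 1 × 4 = 264,952,800 bytes.
Total = 13,371,234,000 bytes = 13.4 GB.

13.4 GB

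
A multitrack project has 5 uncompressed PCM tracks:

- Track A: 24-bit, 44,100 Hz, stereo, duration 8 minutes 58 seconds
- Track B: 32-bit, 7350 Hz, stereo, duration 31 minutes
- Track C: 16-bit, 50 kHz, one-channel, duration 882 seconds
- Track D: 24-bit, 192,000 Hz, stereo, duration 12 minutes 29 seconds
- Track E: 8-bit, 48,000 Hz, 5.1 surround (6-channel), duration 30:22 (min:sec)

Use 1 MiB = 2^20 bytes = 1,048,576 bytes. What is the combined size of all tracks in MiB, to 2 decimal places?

Track A: 8 minutes 58 seconds = 538 s; 44,100 × 538 × 3 × 2 = 142,354,800 bytes.
Track B: 31 minutes = 1,860 s; 7,350 × 1,860 × 4 × 2 = 109,368,000 bytes.
Track C: 50,000 × 882 × 2 × 1 = 88,200,000 bytes.
Track D: 12 minutes 29 seconds = 749 s; 192,000 × 749 × 3 × 2 = 862,848,000 bytes.
Track E: 30:22 (min:sec) = 1,822 s; 48,000 × 1,822 × 1 × 6 = 524,736,000 bytes.
Total = 1,727,506,800 bytes = 1647.48 MiB.

1647.48 MiB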